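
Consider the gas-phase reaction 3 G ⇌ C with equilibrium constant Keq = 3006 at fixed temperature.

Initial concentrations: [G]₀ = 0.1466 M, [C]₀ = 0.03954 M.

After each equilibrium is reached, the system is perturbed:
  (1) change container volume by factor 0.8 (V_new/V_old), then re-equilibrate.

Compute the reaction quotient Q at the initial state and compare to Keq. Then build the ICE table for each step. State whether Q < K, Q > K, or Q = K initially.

Q₀ = 12.55 vs Keq = 3006 ⇒ Q<K, forward
Step 1:
                    G           C
  init         0.1466     0.03954
  Δ           -0.1169     0.03898
  eq          0.02967     0.07852
  solve Keq expr → x = 0.03898; check Q = 3006
Then change container volume by factor 0.8 (V_new/V_old).
Step 2:
                    G           C
  init        0.03709     0.09815
  Δ         -0.004948    0.001649
  eq          0.03214      0.0998
  solve Keq expr → x = 0.001649; check Q = 3006

Q₀ = 12.55; Q < K (proceeds forward)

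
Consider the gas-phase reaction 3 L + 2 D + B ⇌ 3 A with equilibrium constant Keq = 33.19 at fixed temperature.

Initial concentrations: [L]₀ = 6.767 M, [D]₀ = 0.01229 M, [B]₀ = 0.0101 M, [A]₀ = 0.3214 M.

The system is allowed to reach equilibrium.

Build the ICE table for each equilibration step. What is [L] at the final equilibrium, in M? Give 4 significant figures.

Q₀ = 70.23 vs Keq = 33.19 ⇒ Q>K, reverse
Step 1:
                    L           D           B           A
  Initial       6.767     0.01229      0.0101      0.3214
  Change     0.005552    0.003701    0.001851   -0.005552
  Equil         6.773     0.01599     0.01195      0.3158
  solve Keq expr → x = -0.001851; check Q = 33.19

[L]_eq = 6.773 M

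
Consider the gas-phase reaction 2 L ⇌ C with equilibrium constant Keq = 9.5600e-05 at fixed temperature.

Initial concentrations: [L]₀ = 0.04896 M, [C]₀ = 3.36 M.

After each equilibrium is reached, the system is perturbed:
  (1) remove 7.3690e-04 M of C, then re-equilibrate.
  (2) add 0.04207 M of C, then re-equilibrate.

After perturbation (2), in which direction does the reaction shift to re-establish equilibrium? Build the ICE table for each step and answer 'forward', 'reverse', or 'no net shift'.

Q₀ = 1402 vs Keq = 9.5600e-05 ⇒ Q>K, reverse
Step 1:
                    L           C
  I           0.04896        3.36
  C             6.711      -3.356
  E              6.76    0.004369
  solve Keq expr → x = -3.356; check Q = 9.5600e-05
Then remove 7.3690e-04 M of C.
Step 2:
                    L           C
  I              6.76    0.003632
  C          -0.00147  7.3500e-04
  E             6.759    0.004367
  solve Keq expr → x = 7.3500e-04; check Q = 9.5600e-05
Then add 0.04207 M of C.
Step 3:
                    L           C
  I             6.759     0.04644
  C           0.08392    -0.04196
  E             6.843    0.004476
  solve Keq expr → x = -0.04196; check Q = 9.5600e-05

Direction: reverse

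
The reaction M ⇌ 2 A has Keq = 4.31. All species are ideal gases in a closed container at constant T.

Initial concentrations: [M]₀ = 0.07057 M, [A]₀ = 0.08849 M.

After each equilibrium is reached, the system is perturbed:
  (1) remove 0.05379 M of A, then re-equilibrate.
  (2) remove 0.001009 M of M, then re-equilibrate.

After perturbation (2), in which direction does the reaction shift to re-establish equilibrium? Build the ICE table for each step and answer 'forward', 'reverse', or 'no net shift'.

Q₀ = 0.111 vs Keq = 4.31 ⇒ Q<K, forward
Step 1:
                   M          A
  Initial    0.07057    0.08849
  Change    -0.06041     0.1208
  Equil      0.01016     0.2093
  solve Keq expr → x = 0.06041; check Q = 4.31
Then remove 0.05379 M of A.
Step 2:
                   M          A
  Initial    0.01016     0.1555
  Change   -0.003966   0.007932
  Equil     0.006198     0.1634
  solve Keq expr → x = 0.003966; check Q = 4.31
Then remove 0.001009 M of M.
Step 3:
                   M          A
  Initial   0.005189     0.1634
  Change  8.7672e-04  -0.001753
  Equil     0.006066     0.1617
  solve Keq expr → x = -8.7672e-04; check Q = 4.31

Direction: reverse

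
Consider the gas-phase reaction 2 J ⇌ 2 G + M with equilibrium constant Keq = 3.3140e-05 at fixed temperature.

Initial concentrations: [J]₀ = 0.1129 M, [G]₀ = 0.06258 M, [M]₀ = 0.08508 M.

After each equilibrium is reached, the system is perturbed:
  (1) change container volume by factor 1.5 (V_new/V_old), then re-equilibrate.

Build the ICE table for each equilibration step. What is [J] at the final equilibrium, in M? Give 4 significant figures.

Q₀ = 0.02614 vs Keq = 3.3140e-05 ⇒ Q>K, reverse
Step 1:
                    J           G           M
  Initial      0.1129     0.06258     0.08508
  Change      0.05841    -0.05841     -0.0292
  Equil        0.1713    0.004172     0.05588
  solve Keq expr → x = -0.0292; check Q = 3.3140e-05
Then change container volume by factor 1.5 (V_new/V_old).
Step 2:
                    J           G           M
  Initial      0.1142    0.002781     0.03725
  Change  -5.9394e-04  5.9394e-04  2.9697e-04
  Equil        0.1136    0.003375     0.03755
  solve Keq expr → x = 2.9697e-04; check Q = 3.3140e-05

[J]_eq = 0.1136 M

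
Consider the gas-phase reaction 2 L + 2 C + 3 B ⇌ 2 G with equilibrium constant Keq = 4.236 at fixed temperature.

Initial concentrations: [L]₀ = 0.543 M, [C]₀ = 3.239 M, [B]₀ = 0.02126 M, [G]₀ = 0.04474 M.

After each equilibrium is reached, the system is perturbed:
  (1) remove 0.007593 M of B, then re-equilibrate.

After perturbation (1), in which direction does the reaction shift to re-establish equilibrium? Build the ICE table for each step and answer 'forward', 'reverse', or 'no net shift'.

Direction: reverse

Q₀ = 67.34 vs Keq = 4.236 ⇒ Q>K, reverse
Step 1:
                  L         C         B         G
  Initial     0.543     3.239   0.02126   0.04474
  Change     0.0134    0.0134   0.02011   -0.0134
  Equil      0.5564     3.252   0.04137   0.03134
  solve Keq expr → x = -0.006702; check Q = 4.236
Then remove 0.007593 M of B.
Step 2:
                  L         C         B         G
  Initial    0.5564     3.252   0.03377   0.03134
  Change     0.0031    0.0031   0.00465   -0.0031
  Equil      0.5595     3.256   0.03842   0.02824
  solve Keq expr → x = -0.00155; check Q = 4.236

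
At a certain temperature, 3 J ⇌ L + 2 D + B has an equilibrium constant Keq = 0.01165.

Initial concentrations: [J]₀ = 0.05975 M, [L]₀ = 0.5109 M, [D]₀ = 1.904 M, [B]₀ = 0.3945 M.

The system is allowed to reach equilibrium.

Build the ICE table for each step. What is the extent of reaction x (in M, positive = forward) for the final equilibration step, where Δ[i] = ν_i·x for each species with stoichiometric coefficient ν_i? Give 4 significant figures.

x = -0.3386 M

Q₀ = 3425 vs Keq = 0.01165 ⇒ Q>K, reverse
Step 1:
                  J         L         D         B
  init      0.05975    0.5109     1.904    0.3945
  Δ           1.016   -0.3386   -0.6772   -0.3386
  eq          1.076    0.1723     1.227    0.0559
  solve Keq expr → x = -0.3386; check Q = 0.01165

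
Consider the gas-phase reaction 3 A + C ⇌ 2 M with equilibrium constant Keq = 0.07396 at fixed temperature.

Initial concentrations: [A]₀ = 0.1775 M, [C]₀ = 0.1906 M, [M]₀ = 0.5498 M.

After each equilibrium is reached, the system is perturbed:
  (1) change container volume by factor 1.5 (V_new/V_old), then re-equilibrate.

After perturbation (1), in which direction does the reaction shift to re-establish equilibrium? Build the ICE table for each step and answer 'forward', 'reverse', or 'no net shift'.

Direction: reverse

Q₀ = 283.6 vs Keq = 0.07396 ⇒ Q>K, reverse
Step 1:
                  A         C         M
  I          0.1775    0.1906    0.5498
  C          0.6351    0.2117   -0.4234
  E          0.8126    0.4023    0.1264
  solve Keq expr → x = -0.2117; check Q = 0.07396
Then change container volume by factor 1.5 (V_new/V_old).
Step 2:
                  A         C         M
  I          0.5418    0.2682   0.08425
  C         0.03257   0.01086  -0.02171
  E          0.5743    0.2791   0.06253
  solve Keq expr → x = -0.01086; check Q = 0.07396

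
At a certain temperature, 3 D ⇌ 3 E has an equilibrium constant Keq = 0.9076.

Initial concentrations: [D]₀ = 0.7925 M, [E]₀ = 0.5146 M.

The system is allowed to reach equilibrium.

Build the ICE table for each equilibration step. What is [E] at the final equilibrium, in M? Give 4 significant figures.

Q₀ = 0.2738 vs Keq = 0.9076 ⇒ Q<K, forward
Step 1:
                    D           E
  I            0.7925      0.5146
  C           -0.1284      0.1284
  E            0.6641       0.643
  solve Keq expr → x = 0.0428; check Q = 0.9076

[E]_eq = 0.643 M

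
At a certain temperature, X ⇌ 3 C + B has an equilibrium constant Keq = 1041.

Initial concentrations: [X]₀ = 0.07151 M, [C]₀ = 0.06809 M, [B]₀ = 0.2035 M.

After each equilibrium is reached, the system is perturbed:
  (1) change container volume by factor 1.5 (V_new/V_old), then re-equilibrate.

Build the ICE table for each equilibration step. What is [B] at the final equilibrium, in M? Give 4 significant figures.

Q₀ = 8.9835e-04 vs Keq = 1041 ⇒ Q<K, forward
Step 1:
                   X          C          B
  I          0.07151    0.06809     0.2035
  C          -0.0715     0.2145     0.0715
  E       5.9623e-06     0.2826      0.275
  solve Keq expr → x = 0.0715; check Q = 1041
Then change container volume by factor 1.5 (V_new/V_old).
Step 2:
                   X          C          B
  I       3.9749e-06     0.1884     0.1833
  C       -2.7970e-06 8.3909e-06 2.7970e-06
  E       1.1779e-06     0.1884     0.1833
  solve Keq expr → x = 2.7970e-06; check Q = 1041

[B]_eq = 0.1833 M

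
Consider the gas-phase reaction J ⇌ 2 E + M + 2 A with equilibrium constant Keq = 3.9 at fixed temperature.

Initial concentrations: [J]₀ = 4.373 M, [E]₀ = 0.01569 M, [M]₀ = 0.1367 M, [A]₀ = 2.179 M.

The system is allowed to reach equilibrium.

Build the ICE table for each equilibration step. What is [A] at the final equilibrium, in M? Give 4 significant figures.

[A]_eq = 3.435 M

Q₀ = 3.6538e-05 vs Keq = 3.9 ⇒ Q<K, forward
Step 1:
                   J          E          M          A
  Initial      4.373    0.01569     0.1367      2.179
  Change     -0.6282      1.256     0.6282      1.256
  Equil        3.745      1.272     0.7649      3.435
  solve Keq expr → x = 0.6282; check Q = 3.9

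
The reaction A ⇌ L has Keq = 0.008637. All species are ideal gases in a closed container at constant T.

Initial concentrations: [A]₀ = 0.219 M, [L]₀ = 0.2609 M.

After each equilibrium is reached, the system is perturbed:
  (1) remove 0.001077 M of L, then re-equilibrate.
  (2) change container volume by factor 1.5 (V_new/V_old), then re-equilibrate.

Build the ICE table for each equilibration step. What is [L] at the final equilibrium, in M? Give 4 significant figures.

[L]_eq = 0.002733 M

Q₀ = 1.191 vs Keq = 0.008637 ⇒ Q>K, reverse
Step 1:
                   A          L
  init         0.219     0.2609
  Δ           0.2568    -0.2568
  eq          0.4758   0.004109
  solve Keq expr → x = -0.2568; check Q = 0.008637
Then remove 0.001077 M of L.
Step 2:
                   A          L
  init        0.4758   0.003032
  Δ        -0.001068   0.001068
  eq          0.4747     0.0041
  solve Keq expr → x = 0.001068; check Q = 0.008637
Then change container volume by factor 1.5 (V_new/V_old).
Step 3:
                   A          L
  init        0.3165   0.002733
  Δ                0          0
  eq          0.3165   0.002733
  solve Keq expr → x = 0; check Q = 0.008637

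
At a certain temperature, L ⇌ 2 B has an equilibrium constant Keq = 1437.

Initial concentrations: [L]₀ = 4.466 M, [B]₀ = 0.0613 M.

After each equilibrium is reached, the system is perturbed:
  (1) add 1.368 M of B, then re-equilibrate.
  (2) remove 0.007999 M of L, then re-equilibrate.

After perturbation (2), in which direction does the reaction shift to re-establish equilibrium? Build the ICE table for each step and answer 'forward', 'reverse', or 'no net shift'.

Q₀ = 8.4140e-04 vs Keq = 1437 ⇒ Q<K, forward
Step 1:
                    L           B
  Initial       4.466      0.0613
  Change       -4.411       8.822
  Equil       0.05492       8.883
  solve Keq expr → x = 4.411; check Q = 1437
Then add 1.368 M of B.
Step 2:
                    L           B
  Initial     0.05492       10.25
  Change      0.01771    -0.03542
  Equil       0.07263       10.22
  solve Keq expr → x = -0.01771; check Q = 1437
Then remove 0.007999 M of L.
Step 3:
                    L           B
  Initial     0.06463       10.22
  Change     0.007778    -0.01556
  Equil       0.07241        10.2
  solve Keq expr → x = -0.007778; check Q = 1437

Direction: reverse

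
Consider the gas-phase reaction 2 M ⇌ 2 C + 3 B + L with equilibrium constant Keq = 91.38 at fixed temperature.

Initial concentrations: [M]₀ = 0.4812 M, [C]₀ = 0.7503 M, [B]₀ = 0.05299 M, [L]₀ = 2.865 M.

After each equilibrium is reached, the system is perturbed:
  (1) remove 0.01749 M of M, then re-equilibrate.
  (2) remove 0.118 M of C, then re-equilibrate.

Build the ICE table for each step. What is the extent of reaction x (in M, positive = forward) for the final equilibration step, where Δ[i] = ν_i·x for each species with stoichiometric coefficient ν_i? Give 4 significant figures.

Q₀ = 0.001036 vs Keq = 91.38 ⇒ Q<K, forward
Step 1:
                    M           C           B           L
  init         0.4812      0.7503     0.05299       2.865
  Δ           -0.3797      0.3797      0.5696      0.1899
  eq           0.1015        1.13      0.6226       3.055
  solve Keq expr → x = 0.1899; check Q = 91.38
Then remove 0.01749 M of M.
Step 2:
                    M           C           B           L
  init          0.084        1.13      0.6226       3.055
  Δ             0.012      -0.012    -0.01799   -0.005998
  eq            0.096       1.118      0.6046       3.049
  solve Keq expr → x = -0.005998; check Q = 91.38
Then remove 0.118 M of C.
Step 3:
                    M           C           B           L
  init          0.096           1      0.6046       3.049
  Δ         -0.007153    0.007153     0.01073    0.003577
  eq          0.08884       1.007      0.6153       3.052
  solve Keq expr → x = 0.003577; check Q = 91.38

x = 0.003577 M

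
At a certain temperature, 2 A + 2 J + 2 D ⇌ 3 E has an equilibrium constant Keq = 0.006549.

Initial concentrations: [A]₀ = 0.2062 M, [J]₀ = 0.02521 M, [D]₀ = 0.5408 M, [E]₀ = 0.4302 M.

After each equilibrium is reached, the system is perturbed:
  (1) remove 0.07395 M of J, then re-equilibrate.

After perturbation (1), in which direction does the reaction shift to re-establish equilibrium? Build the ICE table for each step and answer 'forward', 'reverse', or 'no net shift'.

Direction: reverse

Q₀ = 1.0074e+04 vs Keq = 0.006549 ⇒ Q>K, reverse
Step 1:
                  A         J         D         E
  Initial    0.2062   0.02521    0.5408    0.4302
  Change     0.2589    0.2589    0.2589   -0.3884
  Equil      0.4651    0.2841    0.7997   0.04182
  solve Keq expr → x = -0.1295; check Q = 0.006549
Then remove 0.07395 M of J.
Step 2:
                  A         J         D         E
  Initial    0.4651    0.2102    0.7997   0.04182
  Change   0.004514  0.004514  0.004514 -0.006771
  Equil      0.4696    0.2147    0.8042   0.03505
  solve Keq expr → x = -0.002257; check Q = 0.006549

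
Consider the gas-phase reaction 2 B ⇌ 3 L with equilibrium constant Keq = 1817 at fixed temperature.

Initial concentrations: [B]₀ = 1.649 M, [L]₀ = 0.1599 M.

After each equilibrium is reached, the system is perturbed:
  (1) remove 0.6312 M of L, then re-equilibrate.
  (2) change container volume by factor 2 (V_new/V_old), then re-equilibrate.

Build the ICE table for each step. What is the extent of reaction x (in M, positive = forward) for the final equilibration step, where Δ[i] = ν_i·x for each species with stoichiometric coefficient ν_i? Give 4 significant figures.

x = 0.004309 M

Q₀ = 0.001504 vs Keq = 1817 ⇒ Q<K, forward
Step 1:
                   B          L
  I            1.649     0.1599
  C           -1.557      2.335
  E          0.09244      2.495
  solve Keq expr → x = 0.7783; check Q = 1817
Then remove 0.6312 M of L.
Step 2:
                   B          L
  I          0.09244      1.864
  C         -0.03055    0.04582
  E          0.06189      1.909
  solve Keq expr → x = 0.01527; check Q = 1817
Then change container volume by factor 2 (V_new/V_old).
Step 3:
                   B          L
  I          0.03095     0.9547
  C        -0.008618    0.01293
  E          0.02233     0.9676
  solve Keq expr → x = 0.004309; check Q = 1817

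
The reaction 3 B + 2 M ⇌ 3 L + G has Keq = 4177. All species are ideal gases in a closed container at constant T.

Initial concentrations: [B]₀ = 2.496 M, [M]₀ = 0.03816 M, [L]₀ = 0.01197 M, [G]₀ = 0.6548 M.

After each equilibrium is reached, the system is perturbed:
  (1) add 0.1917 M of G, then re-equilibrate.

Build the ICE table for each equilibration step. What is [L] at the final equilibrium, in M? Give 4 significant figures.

[L]_eq = 0.06911 M

Q₀ = 4.9595e-05 vs Keq = 4177 ⇒ Q<K, forward
Step 1:
                   B          M          L          G
  I            2.496    0.03816    0.01197     0.6548
  C         -0.05715    -0.0381    0.05715    0.01905
  E            2.439 6.0599e-05    0.06912     0.6738
  solve Keq expr → x = 0.01905; check Q = 4177
Then add 0.1917 M of G.
Step 2:
                   B          M          L          G
  I            2.439 6.0599e-05    0.06912     0.8655
  C       1.2093e-05 8.0623e-06 -1.2093e-05 -4.0312e-06
  E            2.439 6.8662e-05    0.06911     0.8655
  solve Keq expr → x = -4.0312e-06; check Q = 4177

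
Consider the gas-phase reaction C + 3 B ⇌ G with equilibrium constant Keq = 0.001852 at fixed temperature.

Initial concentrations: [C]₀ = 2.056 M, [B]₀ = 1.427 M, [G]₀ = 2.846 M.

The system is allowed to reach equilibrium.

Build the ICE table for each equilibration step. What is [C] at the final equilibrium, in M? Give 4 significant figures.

[C]_eq = 3.549 M

Q₀ = 0.4764 vs Keq = 0.001852 ⇒ Q>K, reverse
Step 1:
                    C           B           G
  Initial       2.056       1.427       2.846
  Change        1.493       4.478      -1.493
  Equil         3.549       5.905       1.353
  solve Keq expr → x = -1.493; check Q = 0.001852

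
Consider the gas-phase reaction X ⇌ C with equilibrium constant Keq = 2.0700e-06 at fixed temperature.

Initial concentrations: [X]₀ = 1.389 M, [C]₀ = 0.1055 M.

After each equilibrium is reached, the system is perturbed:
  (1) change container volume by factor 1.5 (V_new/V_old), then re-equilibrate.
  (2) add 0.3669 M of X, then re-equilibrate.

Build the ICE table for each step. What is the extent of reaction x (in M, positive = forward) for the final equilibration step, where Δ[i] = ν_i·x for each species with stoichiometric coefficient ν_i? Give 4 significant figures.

x = 7.5948e-07 M

Q₀ = 0.07595 vs Keq = 2.0700e-06 ⇒ Q>K, reverse
Step 1:
                  X         C
  init        1.389    0.1055
  Δ          0.1055   -0.1055
  eq          1.494 3.0936e-06
  solve Keq expr → x = -0.1055; check Q = 2.0700e-06
Then change container volume by factor 1.5 (V_new/V_old).
Step 2:
                  X         C
  init       0.9963 2.0624e-06
  Δ               0         0
  eq         0.9963 2.0624e-06
  solve Keq expr → x = 0; check Q = 2.0700e-06
Then add 0.3669 M of X.
Step 3:
                  X         C
  init        1.363 2.0624e-06
  Δ       -7.5948e-07 7.5948e-07
  eq          1.363 2.8219e-06
  solve Keq expr → x = 7.5948e-07; check Q = 2.0700e-06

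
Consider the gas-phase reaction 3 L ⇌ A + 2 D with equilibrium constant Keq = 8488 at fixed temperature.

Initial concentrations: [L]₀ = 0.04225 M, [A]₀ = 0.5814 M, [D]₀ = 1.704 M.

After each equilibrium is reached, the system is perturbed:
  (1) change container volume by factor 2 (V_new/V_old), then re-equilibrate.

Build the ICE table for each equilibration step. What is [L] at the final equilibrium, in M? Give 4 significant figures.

Q₀ = 2.2384e+04 vs Keq = 8488 ⇒ Q>K, reverse
Step 1:
                    L           A           D
  Initial     0.04225      0.5814       1.704
  Change      0.01571   -0.005236    -0.01047
  Equil       0.05796      0.5762       1.694
  solve Keq expr → x = -0.005236; check Q = 8488
Then change container volume by factor 2 (V_new/V_old).
Step 2:
                    L           A           D
  Initial     0.02898      0.2881      0.8468
  Change            0           0           0
  Equil       0.02898      0.2881      0.8468
  solve Keq expr → x = 0; check Q = 8488

[L]_eq = 0.02898 M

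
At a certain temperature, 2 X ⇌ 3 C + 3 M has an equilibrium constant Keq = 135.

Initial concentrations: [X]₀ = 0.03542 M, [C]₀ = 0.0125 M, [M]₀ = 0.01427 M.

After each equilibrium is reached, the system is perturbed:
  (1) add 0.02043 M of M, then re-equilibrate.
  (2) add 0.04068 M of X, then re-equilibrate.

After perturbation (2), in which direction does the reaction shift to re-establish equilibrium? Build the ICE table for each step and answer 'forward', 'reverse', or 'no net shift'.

Direction: forward

Q₀ = 4.5238e-09 vs Keq = 135 ⇒ Q<K, forward
Step 1:
                   X          C          M
  Initial    0.03542     0.0125    0.01427
  Change    -0.03539    0.05309    0.05309
  Equil   2.5277e-05    0.06559    0.06736
  solve Keq expr → x = 0.0177; check Q = 135
Then add 0.02043 M of M.
Step 2:
                   X          C          M
  Initial 2.5277e-05    0.06559    0.08779
  Change  1.2304e-05 -1.8456e-05 -1.8456e-05
  Equil   3.7581e-05    0.06557    0.08777
  solve Keq expr → x = -6.1520e-06; check Q = 135
Then add 0.04068 M of X.
Step 3:
                   X          C          M
  Initial    0.04072    0.06557    0.08777
  Change     -0.0405    0.06074    0.06074
  Equil   2.2116e-04     0.1263     0.1485
  solve Keq expr → x = 0.02025; check Q = 135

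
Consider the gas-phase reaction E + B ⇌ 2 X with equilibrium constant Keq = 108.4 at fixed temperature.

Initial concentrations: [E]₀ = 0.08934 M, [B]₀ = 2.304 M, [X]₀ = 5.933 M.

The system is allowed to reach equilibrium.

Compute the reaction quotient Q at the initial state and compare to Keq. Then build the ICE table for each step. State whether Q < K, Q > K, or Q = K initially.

Q₀ = 171 vs Keq = 108.4 ⇒ Q>K, reverse
Step 1:
                    E           B           X
  Initial     0.08934       2.304       5.933
  Change      0.04477     0.04477    -0.08954
  Equil        0.1341       2.349       5.843
  solve Keq expr → x = -0.04477; check Q = 108.4

Q₀ = 171; Q > K (proceeds reverse)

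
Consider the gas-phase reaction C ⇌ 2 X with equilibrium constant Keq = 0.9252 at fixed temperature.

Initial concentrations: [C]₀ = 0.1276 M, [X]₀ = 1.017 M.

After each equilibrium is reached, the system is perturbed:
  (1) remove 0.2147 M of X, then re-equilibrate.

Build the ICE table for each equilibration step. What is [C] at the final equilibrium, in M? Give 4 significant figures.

Q₀ = 8.106 vs Keq = 0.9252 ⇒ Q>K, reverse
Step 1:
                    C           X
  I            0.1276       1.017
  C            0.2235      -0.447
  E            0.3511        0.57
  solve Keq expr → x = -0.2235; check Q = 0.9252
Then remove 0.2147 M of X.
Step 2:
                    C           X
  I            0.3511      0.3553
  C          -0.07506      0.1501
  E            0.2761      0.5054
  solve Keq expr → x = 0.07506; check Q = 0.9252

[C]_eq = 0.2761 M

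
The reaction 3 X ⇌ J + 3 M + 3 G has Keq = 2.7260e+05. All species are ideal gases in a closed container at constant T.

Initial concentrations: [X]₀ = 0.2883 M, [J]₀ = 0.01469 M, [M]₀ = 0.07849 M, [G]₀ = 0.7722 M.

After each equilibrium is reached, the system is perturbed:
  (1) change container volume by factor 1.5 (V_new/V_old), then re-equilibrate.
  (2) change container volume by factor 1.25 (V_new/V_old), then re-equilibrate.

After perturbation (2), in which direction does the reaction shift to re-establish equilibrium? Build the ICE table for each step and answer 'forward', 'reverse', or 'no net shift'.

Direction: forward

Q₀ = 1.3650e-04 vs Keq = 2.7260e+05 ⇒ Q<K, forward
Step 1:
                  X         J         M         G
  I          0.2883   0.01469   0.07849    0.7722
  C         -0.2855   0.09515    0.2855    0.2855
  E        0.002843    0.1098    0.3639     1.058
  solve Keq expr → x = 0.09515; check Q = 2.7260e+05
Then change container volume by factor 1.5 (V_new/V_old).
Step 2:
                  X         J         M         G
  I        0.001895   0.07323    0.2426    0.7051
  C       -7.8543e-04 2.6181e-04 7.8543e-04 7.8543e-04
  E         0.00111   0.07349    0.2434    0.7059
  solve Keq expr → x = 2.6181e-04; check Q = 2.7260e+05
Then change container volume by factor 1.25 (V_new/V_old).
Step 3:
                  X         J         M         G
  I       8.8800e-04   0.05879    0.1947    0.5647
  C       -2.2720e-04 7.5735e-05 2.2720e-04 2.2720e-04
  E       6.6079e-04   0.05887     0.195    0.5649
  solve Keq expr → x = 7.5735e-05; check Q = 2.7260e+05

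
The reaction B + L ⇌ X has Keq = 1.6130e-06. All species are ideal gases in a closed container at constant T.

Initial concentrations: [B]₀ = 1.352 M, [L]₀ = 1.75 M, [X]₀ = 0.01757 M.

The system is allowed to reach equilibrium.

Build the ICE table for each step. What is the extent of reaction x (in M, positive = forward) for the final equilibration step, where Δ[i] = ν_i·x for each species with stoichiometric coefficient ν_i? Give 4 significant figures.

Q₀ = 0.007426 vs Keq = 1.6130e-06 ⇒ Q>K, reverse
Step 1:
                  B         L         X
  init        1.352      1.75   0.01757
  Δ         0.01757   0.01757  -0.01757
  eq           1.37     1.768 3.9047e-06
  solve Keq expr → x = -0.01757; check Q = 1.6130e-06

x = -0.01757 M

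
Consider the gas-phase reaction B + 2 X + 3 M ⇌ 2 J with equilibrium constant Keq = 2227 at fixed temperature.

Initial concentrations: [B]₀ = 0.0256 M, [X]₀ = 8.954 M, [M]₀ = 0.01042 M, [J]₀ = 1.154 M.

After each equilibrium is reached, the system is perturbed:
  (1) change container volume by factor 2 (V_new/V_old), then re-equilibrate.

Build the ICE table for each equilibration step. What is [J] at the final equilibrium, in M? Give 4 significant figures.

Q₀ = 5.7350e+05 vs Keq = 2227 ⇒ Q>K, reverse
Step 1:
                  B         X         M         J
  I          0.0256     8.954   0.01042     1.154
  C         0.01509   0.03018   0.04527  -0.03018
  E         0.04069     8.984   0.05569     1.124
  solve Keq expr → x = -0.01509; check Q = 2227
Then change container volume by factor 2 (V_new/V_old).
Step 2:
                  B         X         M         J
  I         0.02034     4.492   0.02784    0.5619
  C          0.0105   0.02101   0.03151  -0.02101
  E         0.03085     4.513   0.05935    0.5409
  solve Keq expr → x = -0.0105; check Q = 2227

[J]_eq = 0.5409 M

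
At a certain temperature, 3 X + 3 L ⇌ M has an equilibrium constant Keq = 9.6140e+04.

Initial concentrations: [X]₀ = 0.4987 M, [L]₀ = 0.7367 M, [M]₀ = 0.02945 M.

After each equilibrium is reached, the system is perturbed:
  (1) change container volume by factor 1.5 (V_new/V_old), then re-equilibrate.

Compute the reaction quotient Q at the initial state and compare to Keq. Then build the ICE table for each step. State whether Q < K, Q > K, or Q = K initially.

Q₀ = 0.5939; Q < K (proceeds forward)

Q₀ = 0.5939 vs Keq = 9.6140e+04 ⇒ Q<K, forward
Step 1:
                  X         L         M
  I          0.4987    0.7367   0.02945
  C         -0.4549   -0.4549    0.1516
  E         0.04382    0.2818    0.1811
  solve Keq expr → x = 0.1516; check Q = 9.6140e+04
Then change container volume by factor 1.5 (V_new/V_old).
Step 2:
                  X         L         M
  I         0.02921    0.1879    0.1207
  C         0.02132   0.02132 -0.007107
  E         0.05054    0.2092    0.1136
  solve Keq expr → x = -0.007107; check Q = 9.6140e+04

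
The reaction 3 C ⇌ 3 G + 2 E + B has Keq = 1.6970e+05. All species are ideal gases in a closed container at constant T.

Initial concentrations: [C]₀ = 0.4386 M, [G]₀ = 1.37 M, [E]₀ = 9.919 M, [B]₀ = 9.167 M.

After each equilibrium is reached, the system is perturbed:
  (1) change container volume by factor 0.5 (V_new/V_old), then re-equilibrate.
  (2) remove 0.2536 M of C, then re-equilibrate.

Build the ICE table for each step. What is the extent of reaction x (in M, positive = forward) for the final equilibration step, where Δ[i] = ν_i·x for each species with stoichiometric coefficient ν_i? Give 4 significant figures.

Q₀ = 2.7486e+04 vs Keq = 1.6970e+05 ⇒ Q<K, forward
Step 1:
                  C         G         E         B
  I          0.4386      1.37     9.919     9.167
  C         -0.1677    0.1677    0.1118    0.0559
  E          0.2709     1.538     10.03     9.223
  solve Keq expr → x = 0.0559; check Q = 1.6970e+05
Then change container volume by factor 0.5 (V_new/V_old).
Step 2:
                  C         G         E         B
  I          0.5418     3.075     20.06     18.45
  C          0.3929   -0.3929   -0.2619    -0.131
  E          0.9347     2.682      19.8     18.31
  solve Keq expr → x = -0.131; check Q = 1.6970e+05
Then remove 0.2536 M of C.
Step 3:
                  C         G         E         B
  I          0.6811     2.682      19.8     18.31
  C          0.1847   -0.1847   -0.1231  -0.06156
  E          0.8658     2.498     19.68     18.25
  solve Keq expr → x = -0.06156; check Q = 1.6970e+05

x = -0.06156 M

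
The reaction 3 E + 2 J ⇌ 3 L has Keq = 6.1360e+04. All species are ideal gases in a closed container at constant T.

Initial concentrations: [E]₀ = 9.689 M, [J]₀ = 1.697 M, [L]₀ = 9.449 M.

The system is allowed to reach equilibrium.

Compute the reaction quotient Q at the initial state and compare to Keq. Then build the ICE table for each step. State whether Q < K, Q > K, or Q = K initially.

Q₀ = 0.3221 vs Keq = 6.1360e+04 ⇒ Q<K, forward
Step 1:
                   E          J          L
  I            9.689      1.697      9.449
  C           -2.532     -1.688      2.532
  E            7.157   0.008745      11.98
  solve Keq expr → x = 0.8441; check Q = 6.1360e+04

Q₀ = 0.3221; Q < K (proceeds forward)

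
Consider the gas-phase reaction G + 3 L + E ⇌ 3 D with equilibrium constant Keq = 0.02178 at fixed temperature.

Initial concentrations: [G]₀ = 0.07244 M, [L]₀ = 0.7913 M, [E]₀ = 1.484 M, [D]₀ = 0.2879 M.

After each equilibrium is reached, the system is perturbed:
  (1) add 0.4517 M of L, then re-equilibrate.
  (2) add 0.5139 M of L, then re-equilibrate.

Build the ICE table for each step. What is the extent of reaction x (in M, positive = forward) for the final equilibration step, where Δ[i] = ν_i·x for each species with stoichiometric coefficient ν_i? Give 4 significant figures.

Q₀ = 0.448 vs Keq = 0.02178 ⇒ Q>K, reverse
Step 1:
                    G           L           E           D
  I           0.07244      0.7913       1.484      0.2879
  C           0.04678      0.1403     0.04678     -0.1403
  E            0.1192      0.9316       1.531      0.1476
  solve Keq expr → x = -0.04678; check Q = 0.02178
Then add 0.4517 M of L.
Step 2:
                    G           L           E           D
  I            0.1192       1.383       1.531      0.1476
  C          -0.01728    -0.05185    -0.01728     0.05185
  E            0.1019       1.331       1.513      0.1994
  solve Keq expr → x = 0.01728; check Q = 0.02178
Then add 0.5139 M of L.
Step 3:
                    G           L           E           D
  I            0.1019       1.845       1.513      0.1994
  C          -0.01734    -0.05202    -0.01734     0.05202
  E           0.08459       1.793       1.496      0.2514
  solve Keq expr → x = 0.01734; check Q = 0.02178

x = 0.01734 M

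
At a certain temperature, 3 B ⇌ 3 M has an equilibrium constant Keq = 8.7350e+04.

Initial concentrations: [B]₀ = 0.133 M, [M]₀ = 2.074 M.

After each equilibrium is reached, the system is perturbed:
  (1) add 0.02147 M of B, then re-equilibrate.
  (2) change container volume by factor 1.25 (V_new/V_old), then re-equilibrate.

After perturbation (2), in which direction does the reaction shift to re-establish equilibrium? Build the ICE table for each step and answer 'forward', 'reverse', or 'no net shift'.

Direction: no net shift

Q₀ = 3792 vs Keq = 8.7350e+04 ⇒ Q<K, forward
Step 1:
                  B         M
  init        0.133     2.074
  Δ        -0.08436   0.08436
  eq        0.04864     2.158
  solve Keq expr → x = 0.02812; check Q = 8.7350e+04
Then add 0.02147 M of B.
Step 2:
                  B         M
  init      0.07011     2.158
  Δ          -0.021     0.021
  eq        0.04912     2.179
  solve Keq expr → x = 0.006999; check Q = 8.7350e+04
Then change container volume by factor 1.25 (V_new/V_old).
Step 3:
                  B         M
  init      0.03929     1.743
  Δ               0         0
  eq        0.03929     1.743
  solve Keq expr → x = 0; check Q = 8.7350e+04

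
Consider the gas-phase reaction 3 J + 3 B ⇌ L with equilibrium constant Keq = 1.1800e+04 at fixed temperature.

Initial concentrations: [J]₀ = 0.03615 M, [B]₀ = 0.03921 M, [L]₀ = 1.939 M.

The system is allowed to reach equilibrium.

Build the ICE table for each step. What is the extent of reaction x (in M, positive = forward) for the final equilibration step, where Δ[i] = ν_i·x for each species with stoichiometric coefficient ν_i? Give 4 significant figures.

Q₀ = 6.8087e+08 vs Keq = 1.1800e+04 ⇒ Q>K, reverse
Step 1:
                    J           B           L
  init        0.03615     0.03921       1.939
  Δ             0.195       0.195    -0.06501
  eq           0.2312      0.2342       1.874
  solve Keq expr → x = -0.06501; check Q = 1.1800e+04

x = -0.06501 M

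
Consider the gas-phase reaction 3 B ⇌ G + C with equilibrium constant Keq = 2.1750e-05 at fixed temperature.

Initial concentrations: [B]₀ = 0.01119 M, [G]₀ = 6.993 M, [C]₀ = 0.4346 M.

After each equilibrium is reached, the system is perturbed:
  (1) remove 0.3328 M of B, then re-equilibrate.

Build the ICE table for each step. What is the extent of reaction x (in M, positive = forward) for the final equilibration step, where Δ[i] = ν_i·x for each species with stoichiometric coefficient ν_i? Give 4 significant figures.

Q₀ = 2.1690e+06 vs Keq = 2.1750e-05 ⇒ Q>K, reverse
Step 1:
                  B         G         C
  I         0.01119     6.993    0.4346
  C           1.304   -0.4346   -0.4346
  E           1.315     6.558 7.5406e-06
  solve Keq expr → x = -0.4346; check Q = 2.1750e-05
Then remove 0.3328 M of B.
Step 2:
                  B         G         C
  I          0.9822     6.558 7.5406e-06
  C       1.3195e-05 -4.3984e-06 -4.3984e-06
  E          0.9822     6.558 3.1422e-06
  solve Keq expr → x = -4.3984e-06; check Q = 2.1750e-05

x = -4.3984e-06 M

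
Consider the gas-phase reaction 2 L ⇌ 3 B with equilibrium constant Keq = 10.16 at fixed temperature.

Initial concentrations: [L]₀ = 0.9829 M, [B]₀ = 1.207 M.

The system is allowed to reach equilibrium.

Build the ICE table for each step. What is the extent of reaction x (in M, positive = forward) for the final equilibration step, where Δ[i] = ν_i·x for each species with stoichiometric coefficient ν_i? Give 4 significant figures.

Q₀ = 1.82 vs Keq = 10.16 ⇒ Q<K, forward
Step 1:
                    L           B
  Initial      0.9829       1.207
  Change      -0.3072      0.4608
  Equil        0.6757       1.668
  solve Keq expr → x = 0.1536; check Q = 10.16

x = 0.1536 M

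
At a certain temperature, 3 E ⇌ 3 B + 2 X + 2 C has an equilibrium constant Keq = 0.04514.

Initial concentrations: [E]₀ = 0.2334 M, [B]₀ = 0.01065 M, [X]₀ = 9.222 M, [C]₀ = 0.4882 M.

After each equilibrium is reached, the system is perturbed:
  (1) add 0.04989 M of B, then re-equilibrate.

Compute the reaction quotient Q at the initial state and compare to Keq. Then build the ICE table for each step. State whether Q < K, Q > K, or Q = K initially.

Q₀ = 0.001926; Q < K (proceeds forward)

Q₀ = 0.001926 vs Keq = 0.04514 ⇒ Q<K, forward
Step 1:
                   E          B          X          C
  I           0.2334    0.01065      9.222     0.4882
  C         -0.01714    0.01714    0.01142    0.01142
  E           0.2163    0.02779      9.233     0.4996
  solve Keq expr → x = 0.005712; check Q = 0.04514
Then add 0.04989 M of B.
Step 2:
                   E          B          X          C
  I           0.2163    0.07768      9.233     0.4996
  C          0.04296   -0.04296   -0.02864   -0.02864
  E           0.2592    0.03472      9.205      0.471
  solve Keq expr → x = -0.01432; check Q = 0.04514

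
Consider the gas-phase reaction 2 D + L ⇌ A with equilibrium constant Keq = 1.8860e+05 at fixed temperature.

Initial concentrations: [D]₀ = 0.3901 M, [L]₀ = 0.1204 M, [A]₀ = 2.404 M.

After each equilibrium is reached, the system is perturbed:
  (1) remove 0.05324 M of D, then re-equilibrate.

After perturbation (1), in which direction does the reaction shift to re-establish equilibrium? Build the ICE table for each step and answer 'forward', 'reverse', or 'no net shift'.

Direction: reverse

Q₀ = 131.2 vs Keq = 1.8860e+05 ⇒ Q<K, forward
Step 1:
                   D          L          A
  Initial     0.3901     0.1204      2.404
  Change     -0.2396    -0.1198     0.1198
  Equil       0.1505 5.9094e-04      2.524
  solve Keq expr → x = 0.1198; check Q = 1.8860e+05
Then remove 0.05324 M of D.
Step 2:
                   D          L          A
  Initial    0.09724 5.9094e-04      2.524
  Change    0.001559 7.7949e-04 -7.7949e-04
  Equil       0.0988    0.00137      2.523
  solve Keq expr → x = -7.7949e-04; check Q = 1.8860e+05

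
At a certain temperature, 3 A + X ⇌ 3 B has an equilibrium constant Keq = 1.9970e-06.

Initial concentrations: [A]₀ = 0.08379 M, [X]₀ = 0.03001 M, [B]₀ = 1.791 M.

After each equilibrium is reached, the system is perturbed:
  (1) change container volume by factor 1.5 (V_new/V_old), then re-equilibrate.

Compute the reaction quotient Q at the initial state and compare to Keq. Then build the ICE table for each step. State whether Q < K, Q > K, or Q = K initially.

Q₀ = 3.2542e+05; Q > K (proceeds reverse)

Q₀ = 3.2542e+05 vs Keq = 1.9970e-06 ⇒ Q>K, reverse
Step 1:
                    A           X           B
  Initial     0.08379     0.03001       1.791
  Change        1.771      0.5904      -1.771
  Equil         1.855      0.6204     0.01992
  solve Keq expr → x = -0.5904; check Q = 1.9970e-06
Then change container volume by factor 1.5 (V_new/V_old).
Step 2:
                    A           X           B
  Initial       1.237      0.4136     0.01328
  Change     0.001658  5.5275e-04   -0.001658
  Equil         1.238      0.4141     0.01162
  solve Keq expr → x = -5.5275e-04; check Q = 1.9970e-06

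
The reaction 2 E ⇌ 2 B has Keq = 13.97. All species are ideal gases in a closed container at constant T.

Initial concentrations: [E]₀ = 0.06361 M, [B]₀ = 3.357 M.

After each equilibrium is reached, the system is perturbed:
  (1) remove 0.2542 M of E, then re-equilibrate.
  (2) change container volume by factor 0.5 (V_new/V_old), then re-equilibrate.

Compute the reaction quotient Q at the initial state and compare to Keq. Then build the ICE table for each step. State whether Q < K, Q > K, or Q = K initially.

Q₀ = 2785 vs Keq = 13.97 ⇒ Q>K, reverse
Step 1:
                    E           B
  Initial     0.06361       3.357
  Change       0.6584     -0.6584
  Equil         0.722       2.699
  solve Keq expr → x = -0.3292; check Q = 13.97
Then remove 0.2542 M of E.
Step 2:
                    E           B
  Initial      0.4678       2.699
  Change       0.2005     -0.2005
  Equil        0.6684       2.498
  solve Keq expr → x = -0.1003; check Q = 13.97
Then change container volume by factor 0.5 (V_new/V_old).
Step 3:
                    E           B
  Initial       1.337       4.996
  Change            0           0
  Equil         1.337       4.996
  solve Keq expr → x = 0; check Q = 13.97

Q₀ = 2785; Q > K (proceeds reverse)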